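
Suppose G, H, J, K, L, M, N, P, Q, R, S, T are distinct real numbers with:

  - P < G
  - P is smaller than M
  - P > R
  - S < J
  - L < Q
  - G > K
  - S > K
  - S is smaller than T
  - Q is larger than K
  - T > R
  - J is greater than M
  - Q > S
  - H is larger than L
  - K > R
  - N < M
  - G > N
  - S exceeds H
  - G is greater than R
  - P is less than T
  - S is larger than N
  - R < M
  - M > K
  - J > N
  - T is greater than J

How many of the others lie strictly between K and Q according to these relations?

1

Chaining upward from K reaches: M, S, J, T, G.
Chaining downward from Q reaches: R, N, L, H, S.
Strictly between K and Q are those in both lists: S — 1 element.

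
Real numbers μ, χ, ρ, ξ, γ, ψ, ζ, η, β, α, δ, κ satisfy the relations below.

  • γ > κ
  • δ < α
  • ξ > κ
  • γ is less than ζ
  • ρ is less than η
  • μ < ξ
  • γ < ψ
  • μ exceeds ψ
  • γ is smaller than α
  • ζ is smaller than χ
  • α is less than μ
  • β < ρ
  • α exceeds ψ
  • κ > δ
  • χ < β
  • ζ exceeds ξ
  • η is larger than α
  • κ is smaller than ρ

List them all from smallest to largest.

δ < κ < γ < ψ < α < μ < ξ < ζ < χ < β < ρ < η

Each adjacent pair is fixed by a given relation: δ < κ; κ < γ; γ < ψ; ψ < α; α < μ; μ < ξ; ξ < ζ; ζ < χ; χ < β; β < ρ; ρ < η. Chaining them end to end gives the full order.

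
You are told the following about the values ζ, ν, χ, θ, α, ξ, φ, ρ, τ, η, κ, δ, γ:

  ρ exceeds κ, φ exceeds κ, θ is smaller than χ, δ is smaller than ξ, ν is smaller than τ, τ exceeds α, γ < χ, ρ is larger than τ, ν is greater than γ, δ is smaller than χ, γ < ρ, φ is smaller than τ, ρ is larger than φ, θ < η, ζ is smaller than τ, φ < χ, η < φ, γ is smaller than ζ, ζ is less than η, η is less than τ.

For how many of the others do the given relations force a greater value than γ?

The elements the relations force above γ are ν, ζ, η, φ, χ, τ, ρ — no chain reaches any other.
That is 7.

7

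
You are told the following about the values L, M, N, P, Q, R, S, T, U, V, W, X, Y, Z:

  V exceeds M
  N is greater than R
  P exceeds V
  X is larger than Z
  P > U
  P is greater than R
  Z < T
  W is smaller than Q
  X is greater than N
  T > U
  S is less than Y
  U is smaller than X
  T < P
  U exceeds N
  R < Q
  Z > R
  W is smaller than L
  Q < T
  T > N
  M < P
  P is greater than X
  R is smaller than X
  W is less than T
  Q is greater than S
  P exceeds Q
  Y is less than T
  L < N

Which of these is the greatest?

Chaining downward from P: directly below it, M, R, Q, U, V, T, X; then S, W, Y, Z, N; then L.
That covers every other element, and nothing is given above P, so P is the greatest.

P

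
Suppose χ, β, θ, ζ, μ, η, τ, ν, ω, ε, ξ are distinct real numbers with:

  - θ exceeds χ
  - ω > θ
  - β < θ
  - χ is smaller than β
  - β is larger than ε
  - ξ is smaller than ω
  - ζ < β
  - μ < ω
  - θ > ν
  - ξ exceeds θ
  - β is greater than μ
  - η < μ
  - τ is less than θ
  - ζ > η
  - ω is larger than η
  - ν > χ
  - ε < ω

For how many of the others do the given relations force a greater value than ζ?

The elements the relations force above ζ are β, θ, ξ, ω — no chain reaches any other.
That is 4.

4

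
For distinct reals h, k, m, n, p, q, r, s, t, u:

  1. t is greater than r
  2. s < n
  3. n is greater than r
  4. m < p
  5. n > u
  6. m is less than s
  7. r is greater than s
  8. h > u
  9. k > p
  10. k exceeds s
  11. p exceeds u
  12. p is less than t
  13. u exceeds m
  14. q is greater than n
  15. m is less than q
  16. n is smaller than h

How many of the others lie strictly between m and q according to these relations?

4

Chaining upward from m reaches: u, p, s, r, n, k, t, h.
Chaining downward from q reaches: u, s, r, n.
Strictly between m and q are those in both lists: u, s, r, n — 4 elements.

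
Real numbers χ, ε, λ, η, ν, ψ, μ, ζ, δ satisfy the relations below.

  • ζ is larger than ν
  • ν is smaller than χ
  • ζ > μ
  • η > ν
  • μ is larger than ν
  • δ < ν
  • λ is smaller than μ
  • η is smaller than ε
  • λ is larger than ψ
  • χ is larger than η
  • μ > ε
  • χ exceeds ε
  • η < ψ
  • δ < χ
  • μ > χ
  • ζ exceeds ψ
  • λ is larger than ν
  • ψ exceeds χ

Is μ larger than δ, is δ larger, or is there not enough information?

δ < ν and ν < η give δ < η.
Then η < ε extends the chain to ε.
With ε < χ: δ < ν < η < ε < χ.
Then χ < ψ extends the chain to ψ.
Then ψ < λ extends the chain to λ.
With λ < μ: δ < ν < η < ε < χ < ψ < λ < μ.
So μ is larger.

μ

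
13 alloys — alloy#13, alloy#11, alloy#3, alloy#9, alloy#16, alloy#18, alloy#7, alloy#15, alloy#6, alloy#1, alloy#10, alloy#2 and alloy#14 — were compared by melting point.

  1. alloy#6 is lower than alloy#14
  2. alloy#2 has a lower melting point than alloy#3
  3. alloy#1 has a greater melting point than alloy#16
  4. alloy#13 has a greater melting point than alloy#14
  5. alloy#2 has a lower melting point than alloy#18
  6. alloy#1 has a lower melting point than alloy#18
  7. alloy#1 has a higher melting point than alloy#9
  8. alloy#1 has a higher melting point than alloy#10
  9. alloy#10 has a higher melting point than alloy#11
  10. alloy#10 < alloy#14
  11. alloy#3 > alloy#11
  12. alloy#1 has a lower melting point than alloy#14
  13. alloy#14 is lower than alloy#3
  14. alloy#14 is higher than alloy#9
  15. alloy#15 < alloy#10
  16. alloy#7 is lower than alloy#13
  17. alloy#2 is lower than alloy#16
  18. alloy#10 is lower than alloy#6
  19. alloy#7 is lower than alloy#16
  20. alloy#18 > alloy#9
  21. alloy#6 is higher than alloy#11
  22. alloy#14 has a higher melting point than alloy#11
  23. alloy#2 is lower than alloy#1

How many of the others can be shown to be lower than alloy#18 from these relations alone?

8

Directly below alloy#18: alloy#2, alloy#9, alloy#1.
One step further: alloy#10, alloy#16 (5 so far).
One step further: alloy#15, alloy#11, alloy#7 (8 so far).
Nothing else is reachable below alloy#18; 8 in all.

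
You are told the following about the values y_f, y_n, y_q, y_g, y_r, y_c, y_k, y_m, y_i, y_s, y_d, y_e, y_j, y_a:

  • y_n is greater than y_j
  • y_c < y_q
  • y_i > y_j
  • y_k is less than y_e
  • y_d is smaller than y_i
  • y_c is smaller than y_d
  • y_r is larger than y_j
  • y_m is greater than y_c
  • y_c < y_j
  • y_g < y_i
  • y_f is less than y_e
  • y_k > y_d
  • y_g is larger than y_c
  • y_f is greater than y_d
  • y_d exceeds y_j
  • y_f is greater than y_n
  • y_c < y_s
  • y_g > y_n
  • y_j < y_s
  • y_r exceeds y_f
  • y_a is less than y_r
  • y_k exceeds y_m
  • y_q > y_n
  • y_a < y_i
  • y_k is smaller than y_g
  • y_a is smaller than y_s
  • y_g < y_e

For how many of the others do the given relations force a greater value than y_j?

Directly above y_j: y_d, y_n, y_r, y_i, y_s.
One step further: y_f, y_k, y_g, y_q (9 so far).
One step further: y_e (10 so far).
No other element is forced above y_j by the given relations, so the count is 10.

10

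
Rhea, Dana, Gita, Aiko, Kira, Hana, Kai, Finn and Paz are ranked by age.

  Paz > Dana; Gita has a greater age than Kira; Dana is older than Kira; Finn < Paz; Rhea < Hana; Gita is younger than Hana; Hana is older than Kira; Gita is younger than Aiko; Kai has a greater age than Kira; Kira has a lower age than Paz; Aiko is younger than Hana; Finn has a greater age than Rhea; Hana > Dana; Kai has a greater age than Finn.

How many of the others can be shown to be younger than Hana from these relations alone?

5

The elements the relations force below Hana are Rhea, Kira, Dana, Gita, Aiko — no chain reaches any other.
That is 5.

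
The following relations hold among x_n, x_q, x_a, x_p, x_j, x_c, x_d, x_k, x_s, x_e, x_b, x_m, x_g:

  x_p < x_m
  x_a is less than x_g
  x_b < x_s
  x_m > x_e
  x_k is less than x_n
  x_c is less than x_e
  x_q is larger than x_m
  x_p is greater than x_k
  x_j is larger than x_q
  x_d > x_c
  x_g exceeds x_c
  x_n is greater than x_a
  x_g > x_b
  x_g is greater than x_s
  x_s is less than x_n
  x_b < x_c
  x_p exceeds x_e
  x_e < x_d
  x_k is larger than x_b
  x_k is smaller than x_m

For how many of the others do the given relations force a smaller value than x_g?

4

Directly below x_g: x_a, x_b, x_c, x_s.
Nothing else is reachable below x_g; 4 in all.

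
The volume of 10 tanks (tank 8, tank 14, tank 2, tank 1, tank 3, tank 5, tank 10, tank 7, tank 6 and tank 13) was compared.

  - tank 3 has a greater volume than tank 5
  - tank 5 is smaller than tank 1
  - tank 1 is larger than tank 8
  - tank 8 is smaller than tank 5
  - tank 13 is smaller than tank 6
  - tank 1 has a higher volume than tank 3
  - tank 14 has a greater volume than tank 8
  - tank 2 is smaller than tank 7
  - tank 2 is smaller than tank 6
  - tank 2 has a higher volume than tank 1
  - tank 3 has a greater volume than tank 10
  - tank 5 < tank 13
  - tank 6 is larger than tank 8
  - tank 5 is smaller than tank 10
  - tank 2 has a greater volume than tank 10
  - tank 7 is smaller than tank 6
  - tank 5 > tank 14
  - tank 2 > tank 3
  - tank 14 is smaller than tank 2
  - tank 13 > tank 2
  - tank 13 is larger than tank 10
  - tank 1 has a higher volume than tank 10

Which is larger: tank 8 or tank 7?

tank 7

tank 8 < tank 14 and tank 14 < tank 5 give tank 8 < tank 5.
With tank 5 < tank 10: tank 8 < tank 14 < tank 5 < tank 10.
Then tank 10 < tank 3 extends the chain to tank 3.
Then tank 3 < tank 1 extends the chain to tank 1.
Then tank 1 < tank 2 extends the chain to tank 2.
With tank 2 < tank 7: tank 8 < tank 14 < tank 5 < tank 10 < tank 3 < tank 1 < tank 2 < tank 7.
So tank 8 < tank 7; tank 7 is the larger of the two.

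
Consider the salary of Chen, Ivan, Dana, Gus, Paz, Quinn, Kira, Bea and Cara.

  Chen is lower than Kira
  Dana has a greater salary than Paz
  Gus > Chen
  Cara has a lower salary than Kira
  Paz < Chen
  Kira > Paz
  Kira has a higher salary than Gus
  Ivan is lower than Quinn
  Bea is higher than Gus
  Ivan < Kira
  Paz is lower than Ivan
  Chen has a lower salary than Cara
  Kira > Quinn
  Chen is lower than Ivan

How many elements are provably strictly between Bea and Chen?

1

Chaining upward from Chen reaches: Gus, Ivan, Cara, Quinn, Kira.
Chaining downward from Bea reaches: Paz, Gus.
Strictly between Chen and Bea are those in both lists: Gus — 1 element.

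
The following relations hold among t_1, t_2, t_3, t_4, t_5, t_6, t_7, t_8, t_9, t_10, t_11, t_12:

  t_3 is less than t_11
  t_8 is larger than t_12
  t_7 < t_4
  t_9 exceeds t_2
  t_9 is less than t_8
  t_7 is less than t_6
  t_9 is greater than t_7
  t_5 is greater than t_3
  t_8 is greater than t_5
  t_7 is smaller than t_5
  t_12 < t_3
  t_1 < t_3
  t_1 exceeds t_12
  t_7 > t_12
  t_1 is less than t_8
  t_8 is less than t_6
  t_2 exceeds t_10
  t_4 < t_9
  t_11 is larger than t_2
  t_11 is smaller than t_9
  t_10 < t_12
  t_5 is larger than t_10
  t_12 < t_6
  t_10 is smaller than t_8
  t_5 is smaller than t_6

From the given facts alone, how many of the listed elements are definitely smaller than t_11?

5

Directly below t_11: t_3, t_2.
One step further: t_10, t_12, t_1 (5 so far).
No other element is forced below t_11 by the given relations, so the count is 5.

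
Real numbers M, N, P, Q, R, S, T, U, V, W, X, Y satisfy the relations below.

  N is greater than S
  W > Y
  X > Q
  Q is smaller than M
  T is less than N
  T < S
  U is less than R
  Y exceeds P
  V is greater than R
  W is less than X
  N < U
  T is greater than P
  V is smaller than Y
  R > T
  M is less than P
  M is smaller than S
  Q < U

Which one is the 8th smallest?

R

Chaining the given pairs: Q < M < P < T < S < N < U < R < V < Y < W < X.
Counting 8 from the smallest end gives R.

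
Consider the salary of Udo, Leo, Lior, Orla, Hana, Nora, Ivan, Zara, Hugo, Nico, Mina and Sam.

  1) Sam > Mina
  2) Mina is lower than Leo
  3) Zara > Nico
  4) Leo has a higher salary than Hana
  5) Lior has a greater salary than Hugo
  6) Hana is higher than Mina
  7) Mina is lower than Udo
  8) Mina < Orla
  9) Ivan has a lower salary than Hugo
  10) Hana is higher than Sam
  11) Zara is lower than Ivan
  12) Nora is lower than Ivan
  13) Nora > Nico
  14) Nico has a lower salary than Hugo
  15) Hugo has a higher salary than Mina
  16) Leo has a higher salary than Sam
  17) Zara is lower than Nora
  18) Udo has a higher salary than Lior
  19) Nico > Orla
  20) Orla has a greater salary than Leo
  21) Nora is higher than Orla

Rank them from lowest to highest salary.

Nothing is placed below Mina, so it is least; from there Mina < Sam; Sam < Hana; Hana < Leo; Leo < Orla; Orla < Nico; Nico < Zara; Zara < Nora; Nora < Ivan; Ivan < Hugo; Hugo < Lior; Lior < Udo, each given directly.

Mina < Sam < Hana < Leo < Orla < Nico < Zara < Nora < Ivan < Hugo < Lior < Udo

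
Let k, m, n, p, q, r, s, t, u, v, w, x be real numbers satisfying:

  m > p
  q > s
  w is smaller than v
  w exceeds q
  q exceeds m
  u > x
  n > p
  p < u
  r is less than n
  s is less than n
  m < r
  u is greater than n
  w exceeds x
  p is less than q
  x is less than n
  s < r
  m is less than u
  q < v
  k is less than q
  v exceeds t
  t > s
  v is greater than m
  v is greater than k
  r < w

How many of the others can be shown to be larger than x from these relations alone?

4

From x the given relations immediately reach w, n, u.
From those, v — 4 in total.
No other element is forced above x by the given relations, so the count is 4.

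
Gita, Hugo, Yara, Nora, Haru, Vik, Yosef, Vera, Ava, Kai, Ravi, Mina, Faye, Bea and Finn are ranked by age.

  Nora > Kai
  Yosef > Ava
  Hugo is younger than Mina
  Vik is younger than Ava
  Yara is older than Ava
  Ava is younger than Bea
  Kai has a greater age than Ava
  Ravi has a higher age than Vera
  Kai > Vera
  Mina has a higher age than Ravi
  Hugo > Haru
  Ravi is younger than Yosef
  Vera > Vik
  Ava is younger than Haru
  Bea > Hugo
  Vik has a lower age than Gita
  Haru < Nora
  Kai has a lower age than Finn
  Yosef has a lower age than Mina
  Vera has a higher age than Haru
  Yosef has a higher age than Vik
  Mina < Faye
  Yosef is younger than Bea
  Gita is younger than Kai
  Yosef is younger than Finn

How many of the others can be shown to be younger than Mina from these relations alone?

The elements the relations force below Mina are Vik, Ava, Haru, Vera, Ravi, Hugo, Yosef — no chain reaches any other.
That is 7.

7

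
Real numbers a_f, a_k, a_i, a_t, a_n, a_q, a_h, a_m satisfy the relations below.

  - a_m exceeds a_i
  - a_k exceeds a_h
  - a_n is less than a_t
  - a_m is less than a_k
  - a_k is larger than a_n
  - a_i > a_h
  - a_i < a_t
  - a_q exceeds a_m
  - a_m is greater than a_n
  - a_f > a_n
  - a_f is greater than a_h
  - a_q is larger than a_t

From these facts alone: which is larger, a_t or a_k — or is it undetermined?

Following every chain through a_k: below a_k we get a_n, a_h, a_i, a_m.
a_t is not reached, and no chain runs the other way from a_t to a_k.
So the given relations leave the order of a_k and a_t undetermined.

undetermined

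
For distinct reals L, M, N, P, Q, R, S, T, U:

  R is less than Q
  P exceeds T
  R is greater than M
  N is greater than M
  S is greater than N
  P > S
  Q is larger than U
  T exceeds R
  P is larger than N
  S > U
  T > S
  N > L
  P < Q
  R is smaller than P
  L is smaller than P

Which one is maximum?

Q

M is not greatest since M < R; R is not greatest since R < Q; L is not greatest since L < N; U is not greatest since U < Q; N is not greatest since N < P; S is not greatest since S < P; T is not greatest since T < P; P is not greatest since P < Q.
Only Q has nothing above it, so Q is the maximum.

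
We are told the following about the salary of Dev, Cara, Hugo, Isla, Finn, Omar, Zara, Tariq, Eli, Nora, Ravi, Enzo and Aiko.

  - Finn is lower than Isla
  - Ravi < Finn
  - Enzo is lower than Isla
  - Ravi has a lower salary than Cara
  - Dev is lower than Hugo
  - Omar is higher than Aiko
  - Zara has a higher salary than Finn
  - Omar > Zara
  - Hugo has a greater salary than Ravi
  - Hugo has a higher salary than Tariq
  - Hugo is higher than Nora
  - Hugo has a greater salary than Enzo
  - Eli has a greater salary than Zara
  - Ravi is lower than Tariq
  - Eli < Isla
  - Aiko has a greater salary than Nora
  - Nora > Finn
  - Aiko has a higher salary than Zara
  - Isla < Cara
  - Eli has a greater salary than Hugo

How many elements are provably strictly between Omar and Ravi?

Chaining upward from Ravi reaches: Finn, Tariq, Nora, Zara, Hugo, Aiko, Eli, Isla, Cara.
Chaining downward from Omar reaches: Finn, Nora, Zara, Aiko.
Strictly between Ravi and Omar are those in both lists: Finn, Nora, Zara, Aiko — 4 elements.

4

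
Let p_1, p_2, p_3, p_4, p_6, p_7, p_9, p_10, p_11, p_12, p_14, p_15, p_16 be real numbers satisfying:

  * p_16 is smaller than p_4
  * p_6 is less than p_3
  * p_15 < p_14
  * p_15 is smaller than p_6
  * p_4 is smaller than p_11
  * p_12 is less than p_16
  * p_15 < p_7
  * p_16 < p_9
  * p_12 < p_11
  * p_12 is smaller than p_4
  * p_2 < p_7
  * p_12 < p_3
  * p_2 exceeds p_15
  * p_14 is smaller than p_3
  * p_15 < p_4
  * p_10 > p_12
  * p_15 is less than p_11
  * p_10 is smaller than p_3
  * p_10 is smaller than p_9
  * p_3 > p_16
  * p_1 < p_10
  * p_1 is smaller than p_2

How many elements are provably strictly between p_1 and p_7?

The relations place p_1 below p_7. An element lies strictly between them when it is forced above p_1 and also forced below p_7.
Above p_1: {p_2, p_10, p_9, p_3}. Below p_7: {p_15, p_2}.
Intersection: {p_2} — 1.

1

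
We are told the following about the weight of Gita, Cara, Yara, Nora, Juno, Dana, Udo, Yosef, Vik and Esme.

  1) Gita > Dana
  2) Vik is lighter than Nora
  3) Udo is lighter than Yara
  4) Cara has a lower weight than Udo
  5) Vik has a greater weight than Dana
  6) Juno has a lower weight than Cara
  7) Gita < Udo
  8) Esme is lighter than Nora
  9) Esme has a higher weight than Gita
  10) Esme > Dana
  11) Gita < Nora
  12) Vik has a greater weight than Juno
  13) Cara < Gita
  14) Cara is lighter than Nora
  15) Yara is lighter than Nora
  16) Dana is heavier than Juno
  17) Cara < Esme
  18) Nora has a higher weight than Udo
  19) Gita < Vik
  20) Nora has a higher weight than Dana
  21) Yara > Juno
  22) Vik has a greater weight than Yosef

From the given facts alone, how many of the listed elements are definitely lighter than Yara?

The elements the relations force below Yara are Juno, Dana, Cara, Gita, Udo — no chain reaches any other.
That is 5.

5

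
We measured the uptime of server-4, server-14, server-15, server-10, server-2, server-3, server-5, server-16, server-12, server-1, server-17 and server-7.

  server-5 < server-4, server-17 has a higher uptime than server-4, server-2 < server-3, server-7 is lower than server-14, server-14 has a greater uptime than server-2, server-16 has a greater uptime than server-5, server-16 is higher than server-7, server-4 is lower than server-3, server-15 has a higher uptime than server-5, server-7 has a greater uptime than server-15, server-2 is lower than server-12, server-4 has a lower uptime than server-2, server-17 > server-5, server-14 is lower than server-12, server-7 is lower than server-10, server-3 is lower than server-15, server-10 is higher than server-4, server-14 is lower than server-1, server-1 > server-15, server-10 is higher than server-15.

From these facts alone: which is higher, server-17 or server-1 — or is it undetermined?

undetermined

Following every chain through server-17: below server-17 we get server-5, server-4.
server-1 is not reached, and no chain runs the other way from server-1 to server-17.
So the given relations leave the order of server-17 and server-1 undetermined.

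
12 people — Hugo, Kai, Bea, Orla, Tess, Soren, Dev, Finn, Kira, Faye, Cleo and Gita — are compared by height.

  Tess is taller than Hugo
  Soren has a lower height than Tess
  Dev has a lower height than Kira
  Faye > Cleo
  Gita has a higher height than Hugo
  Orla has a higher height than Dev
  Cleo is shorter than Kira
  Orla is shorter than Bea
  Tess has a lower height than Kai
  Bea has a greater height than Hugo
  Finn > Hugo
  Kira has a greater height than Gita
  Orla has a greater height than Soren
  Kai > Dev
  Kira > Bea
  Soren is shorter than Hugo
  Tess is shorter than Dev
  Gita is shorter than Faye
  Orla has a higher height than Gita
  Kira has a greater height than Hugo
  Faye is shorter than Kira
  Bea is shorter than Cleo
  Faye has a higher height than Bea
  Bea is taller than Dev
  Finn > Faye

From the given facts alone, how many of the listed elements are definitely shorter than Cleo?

The elements the relations force below Cleo are Soren, Hugo, Tess, Dev, Gita, Orla, Bea — no chain reaches any other.
That is 7.

7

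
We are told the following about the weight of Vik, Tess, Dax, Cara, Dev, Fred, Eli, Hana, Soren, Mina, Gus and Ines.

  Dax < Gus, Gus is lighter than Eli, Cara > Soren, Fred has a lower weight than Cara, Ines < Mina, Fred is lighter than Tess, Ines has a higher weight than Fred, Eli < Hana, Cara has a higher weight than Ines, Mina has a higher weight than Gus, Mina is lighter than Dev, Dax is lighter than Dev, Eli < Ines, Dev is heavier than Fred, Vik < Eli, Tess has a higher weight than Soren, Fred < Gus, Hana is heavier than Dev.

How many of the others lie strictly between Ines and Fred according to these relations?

2

Chaining upward from Fred reaches: Gus, Eli, Mina, Tess, Dev, Hana, Cara.
Chaining downward from Ines reaches: Dax, Vik, Gus, Eli.
Strictly between Fred and Ines are those in both lists: Gus, Eli — 2 elements.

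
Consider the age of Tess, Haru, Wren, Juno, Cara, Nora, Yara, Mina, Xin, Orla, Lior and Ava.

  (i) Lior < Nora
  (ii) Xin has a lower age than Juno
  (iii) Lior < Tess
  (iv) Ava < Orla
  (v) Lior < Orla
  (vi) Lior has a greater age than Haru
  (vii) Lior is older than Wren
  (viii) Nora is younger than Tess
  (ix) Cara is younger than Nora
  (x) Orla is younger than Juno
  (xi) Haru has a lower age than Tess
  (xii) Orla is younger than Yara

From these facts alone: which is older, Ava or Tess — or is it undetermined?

undetermined

Following every chain through Ava: above Ava we get Orla, Juno, Yara.
Tess is not reached, and no chain runs the other way from Tess to Ava.
So the given relations leave the order of Ava and Tess undetermined.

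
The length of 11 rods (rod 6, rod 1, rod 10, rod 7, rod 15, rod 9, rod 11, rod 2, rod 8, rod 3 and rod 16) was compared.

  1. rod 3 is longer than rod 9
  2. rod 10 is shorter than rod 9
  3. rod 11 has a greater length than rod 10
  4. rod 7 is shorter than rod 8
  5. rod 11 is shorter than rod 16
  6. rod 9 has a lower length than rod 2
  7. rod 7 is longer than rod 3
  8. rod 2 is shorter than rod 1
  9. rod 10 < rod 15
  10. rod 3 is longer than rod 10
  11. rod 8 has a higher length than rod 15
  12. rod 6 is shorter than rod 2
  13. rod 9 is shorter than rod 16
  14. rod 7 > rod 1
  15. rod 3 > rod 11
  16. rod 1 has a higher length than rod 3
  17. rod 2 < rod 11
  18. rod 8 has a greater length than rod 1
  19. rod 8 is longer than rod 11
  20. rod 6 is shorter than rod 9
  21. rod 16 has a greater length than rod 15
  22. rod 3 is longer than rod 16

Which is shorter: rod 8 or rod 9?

rod 9

rod 9 < rod 2 and rod 2 < rod 11 give rod 9 < rod 11.
With rod 11 < rod 16: rod 9 < rod 2 < rod 11 < rod 16.
Then rod 16 < rod 3 extends the chain to rod 3.
Then rod 3 < rod 1 extends the chain to rod 1.
Then rod 1 < rod 7 extends the chain to rod 7.
With rod 7 < rod 8: rod 9 < rod 2 < rod 11 < rod 16 < rod 3 < rod 1 < rod 7 < rod 8.
So rod 9 < rod 8; rod 9 is the shorter of the two.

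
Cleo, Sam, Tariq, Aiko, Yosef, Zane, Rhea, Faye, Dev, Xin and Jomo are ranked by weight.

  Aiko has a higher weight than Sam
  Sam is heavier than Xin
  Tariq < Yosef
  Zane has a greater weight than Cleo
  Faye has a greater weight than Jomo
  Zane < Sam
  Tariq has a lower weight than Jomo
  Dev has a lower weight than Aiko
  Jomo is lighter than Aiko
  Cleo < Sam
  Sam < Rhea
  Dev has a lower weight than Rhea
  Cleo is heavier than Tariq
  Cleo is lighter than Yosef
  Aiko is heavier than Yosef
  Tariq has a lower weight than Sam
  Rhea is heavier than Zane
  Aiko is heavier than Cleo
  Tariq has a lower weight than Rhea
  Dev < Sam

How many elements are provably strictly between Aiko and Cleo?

3

The relations place Cleo below Aiko. An element lies strictly between them when it is forced above Cleo and also forced below Aiko.
Above Cleo: {Yosef, Zane, Sam, Rhea}. Below Aiko: {Dev, Tariq, Yosef, Jomo, Xin, Zane, Sam}.
Intersection: {Yosef, Zane, Sam} — 3.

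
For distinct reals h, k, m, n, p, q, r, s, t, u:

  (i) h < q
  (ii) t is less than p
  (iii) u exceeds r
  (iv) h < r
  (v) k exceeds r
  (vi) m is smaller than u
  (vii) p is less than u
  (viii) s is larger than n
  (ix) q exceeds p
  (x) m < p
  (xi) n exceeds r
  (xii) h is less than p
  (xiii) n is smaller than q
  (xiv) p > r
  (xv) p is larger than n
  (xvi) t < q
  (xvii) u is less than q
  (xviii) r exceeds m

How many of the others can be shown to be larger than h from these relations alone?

The elements the relations force above h are r, k, n, p, s, u, q — no chain reaches any other.
That is 7.

7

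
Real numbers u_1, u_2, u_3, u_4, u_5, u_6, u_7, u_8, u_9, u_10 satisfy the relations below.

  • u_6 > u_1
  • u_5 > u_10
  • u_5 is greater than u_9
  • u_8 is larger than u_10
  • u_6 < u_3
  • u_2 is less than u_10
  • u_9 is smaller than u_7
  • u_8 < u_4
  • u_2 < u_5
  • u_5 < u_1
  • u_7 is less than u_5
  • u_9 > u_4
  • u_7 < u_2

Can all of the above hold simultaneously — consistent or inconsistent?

inconsistent

Chaining the given relations yields u_7 < u_2 < u_10 < u_8 < u_4 < u_9, so u_7 < u_9. But one relation states u_9 < u_7. These cannot both hold.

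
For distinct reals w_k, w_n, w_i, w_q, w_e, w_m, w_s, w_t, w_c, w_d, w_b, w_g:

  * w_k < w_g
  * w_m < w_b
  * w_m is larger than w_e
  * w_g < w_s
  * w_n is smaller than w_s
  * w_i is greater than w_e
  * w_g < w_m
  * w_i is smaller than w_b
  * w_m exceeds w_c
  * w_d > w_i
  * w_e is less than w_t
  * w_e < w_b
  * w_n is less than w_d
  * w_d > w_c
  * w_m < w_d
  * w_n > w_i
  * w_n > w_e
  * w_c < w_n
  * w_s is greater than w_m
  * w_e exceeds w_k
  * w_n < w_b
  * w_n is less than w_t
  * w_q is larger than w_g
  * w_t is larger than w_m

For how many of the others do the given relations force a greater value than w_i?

5

The elements the relations force above w_i are w_n, w_d, w_s, w_t, w_b — no chain reaches any other.
That is 5.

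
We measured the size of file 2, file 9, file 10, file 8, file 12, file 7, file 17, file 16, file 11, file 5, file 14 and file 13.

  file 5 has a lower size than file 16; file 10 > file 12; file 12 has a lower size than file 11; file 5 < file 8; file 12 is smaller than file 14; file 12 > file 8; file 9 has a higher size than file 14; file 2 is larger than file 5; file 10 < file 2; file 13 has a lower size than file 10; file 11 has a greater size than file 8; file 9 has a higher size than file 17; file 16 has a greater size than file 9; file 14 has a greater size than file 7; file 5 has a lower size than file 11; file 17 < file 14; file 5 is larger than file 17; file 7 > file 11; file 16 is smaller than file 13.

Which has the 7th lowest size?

Chaining the given pairs: file 17 < file 5 < file 8 < file 12 < file 11 < file 7 < file 14 < file 9 < file 16 < file 13 < file 10 < file 2.
The 7th smallest is file 14.

file 14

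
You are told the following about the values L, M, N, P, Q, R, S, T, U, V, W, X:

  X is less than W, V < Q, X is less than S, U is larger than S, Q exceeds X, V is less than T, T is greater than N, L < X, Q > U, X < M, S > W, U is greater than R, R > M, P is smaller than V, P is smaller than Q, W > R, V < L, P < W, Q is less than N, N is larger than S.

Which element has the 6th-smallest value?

R

Chaining the given pairs: P < V < L < X < M < R < W < S < U < Q < N < T.
Counting 6 from the smallest end gives R.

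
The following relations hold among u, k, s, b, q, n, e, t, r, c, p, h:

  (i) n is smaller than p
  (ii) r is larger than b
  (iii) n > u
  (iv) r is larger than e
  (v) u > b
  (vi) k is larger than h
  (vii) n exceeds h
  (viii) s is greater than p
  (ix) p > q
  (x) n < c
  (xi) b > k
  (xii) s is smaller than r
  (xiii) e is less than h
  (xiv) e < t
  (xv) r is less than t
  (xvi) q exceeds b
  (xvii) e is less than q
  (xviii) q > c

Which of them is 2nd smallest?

h

The consecutive relations fix a unique order: e < h < k < b < u < n < c < q < p < s < r < t.
Counting 2 from the smallest end gives h.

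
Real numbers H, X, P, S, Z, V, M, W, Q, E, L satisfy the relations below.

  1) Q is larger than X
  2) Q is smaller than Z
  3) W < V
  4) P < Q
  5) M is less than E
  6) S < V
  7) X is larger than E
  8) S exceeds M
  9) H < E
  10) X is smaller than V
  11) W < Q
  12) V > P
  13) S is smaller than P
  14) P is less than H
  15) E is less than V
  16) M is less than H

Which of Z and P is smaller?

P

The relevant relations are P < H; H < E; E < X; X < Q; Q < Z.
Chaining these gives P < H < E < X < Q < Z.
So P < Z; P is the smaller of the two.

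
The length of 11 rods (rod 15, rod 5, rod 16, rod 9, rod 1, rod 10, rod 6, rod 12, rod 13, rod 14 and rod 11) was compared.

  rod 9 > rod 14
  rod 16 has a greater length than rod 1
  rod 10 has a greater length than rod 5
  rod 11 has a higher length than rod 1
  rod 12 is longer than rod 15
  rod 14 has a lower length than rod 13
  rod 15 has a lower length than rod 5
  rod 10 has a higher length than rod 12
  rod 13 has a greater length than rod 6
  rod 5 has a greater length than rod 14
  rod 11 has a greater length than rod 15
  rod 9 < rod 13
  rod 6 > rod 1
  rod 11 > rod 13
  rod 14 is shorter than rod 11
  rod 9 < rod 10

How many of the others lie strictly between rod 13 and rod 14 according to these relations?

The relations place rod 14 below rod 13. An element lies strictly between them when it is forced above rod 14 and also forced below rod 13.
Above rod 14: {rod 9, rod 11, rod 5, rod 10}. Below rod 13: {rod 1, rod 9, rod 6}.
Intersection: {rod 9} — 1.

1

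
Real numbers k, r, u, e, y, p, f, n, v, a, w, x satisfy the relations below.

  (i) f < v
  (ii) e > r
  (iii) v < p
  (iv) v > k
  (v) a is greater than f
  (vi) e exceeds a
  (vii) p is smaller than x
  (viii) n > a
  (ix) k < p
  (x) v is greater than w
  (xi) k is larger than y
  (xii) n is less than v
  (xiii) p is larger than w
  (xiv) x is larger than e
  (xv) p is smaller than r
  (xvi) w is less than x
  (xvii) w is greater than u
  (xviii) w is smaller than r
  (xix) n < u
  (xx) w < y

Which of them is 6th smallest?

Chaining the given pairs: f < a < n < u < w < y < k < v < p < r < e < x.
The 6th smallest is y.

y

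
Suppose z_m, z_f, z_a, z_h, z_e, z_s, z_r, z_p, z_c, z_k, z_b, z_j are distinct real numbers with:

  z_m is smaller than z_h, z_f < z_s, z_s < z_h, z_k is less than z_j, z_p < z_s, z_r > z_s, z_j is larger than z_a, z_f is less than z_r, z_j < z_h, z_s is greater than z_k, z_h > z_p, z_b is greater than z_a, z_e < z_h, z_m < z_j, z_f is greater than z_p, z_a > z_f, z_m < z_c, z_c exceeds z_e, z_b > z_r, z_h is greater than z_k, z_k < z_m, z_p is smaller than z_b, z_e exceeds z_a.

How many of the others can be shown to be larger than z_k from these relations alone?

The elements the relations force above z_k are z_s, z_r, z_m, z_j, z_b, z_h, z_c — no chain reaches any other.
That is 7.

7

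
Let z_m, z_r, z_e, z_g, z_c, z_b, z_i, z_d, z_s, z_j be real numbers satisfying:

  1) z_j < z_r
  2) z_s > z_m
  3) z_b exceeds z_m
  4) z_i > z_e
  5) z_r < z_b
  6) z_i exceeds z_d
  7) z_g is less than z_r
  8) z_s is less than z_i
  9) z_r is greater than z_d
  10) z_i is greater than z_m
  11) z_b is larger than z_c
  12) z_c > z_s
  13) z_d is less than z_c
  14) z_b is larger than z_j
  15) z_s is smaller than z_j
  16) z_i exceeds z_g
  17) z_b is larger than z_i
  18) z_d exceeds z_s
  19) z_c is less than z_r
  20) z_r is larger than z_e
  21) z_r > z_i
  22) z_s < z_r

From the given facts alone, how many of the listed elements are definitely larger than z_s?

From z_s the given relations immediately reach z_d, z_i, z_c, z_j, z_r.
From those, z_b — 6 in total.
Nothing else is reachable above z_s; 6 in all.

6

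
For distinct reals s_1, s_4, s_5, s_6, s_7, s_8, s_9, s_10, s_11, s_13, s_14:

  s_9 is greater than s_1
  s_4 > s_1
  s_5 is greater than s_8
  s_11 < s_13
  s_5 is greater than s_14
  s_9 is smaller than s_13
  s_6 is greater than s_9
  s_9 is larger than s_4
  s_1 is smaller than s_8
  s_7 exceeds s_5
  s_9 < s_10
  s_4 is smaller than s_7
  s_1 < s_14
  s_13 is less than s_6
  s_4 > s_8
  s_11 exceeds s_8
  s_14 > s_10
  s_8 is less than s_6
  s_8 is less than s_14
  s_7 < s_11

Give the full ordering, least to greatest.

Nothing is placed below s_1, so it is least; from there s_1 < s_8; s_8 < s_4; s_4 < s_9; s_9 < s_10; s_10 < s_14; s_14 < s_5; s_5 < s_7; s_7 < s_11; s_11 < s_13; s_13 < s_6, each given directly.

s_1 < s_8 < s_4 < s_9 < s_10 < s_14 < s_5 < s_7 < s_11 < s_13 < s_6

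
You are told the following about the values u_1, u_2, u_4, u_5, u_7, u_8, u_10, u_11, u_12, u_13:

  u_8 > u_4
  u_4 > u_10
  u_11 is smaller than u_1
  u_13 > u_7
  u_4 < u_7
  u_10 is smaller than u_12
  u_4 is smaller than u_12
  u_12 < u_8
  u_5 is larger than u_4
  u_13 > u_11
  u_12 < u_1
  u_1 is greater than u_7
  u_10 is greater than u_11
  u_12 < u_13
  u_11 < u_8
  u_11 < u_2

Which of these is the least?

Chaining upward from u_11: directly above it, u_10, u_2, u_8, u_1, u_13; then u_4, u_12; then u_5, u_7.
That covers every other element, and nothing is given below u_11, so u_11 is the least.

u_11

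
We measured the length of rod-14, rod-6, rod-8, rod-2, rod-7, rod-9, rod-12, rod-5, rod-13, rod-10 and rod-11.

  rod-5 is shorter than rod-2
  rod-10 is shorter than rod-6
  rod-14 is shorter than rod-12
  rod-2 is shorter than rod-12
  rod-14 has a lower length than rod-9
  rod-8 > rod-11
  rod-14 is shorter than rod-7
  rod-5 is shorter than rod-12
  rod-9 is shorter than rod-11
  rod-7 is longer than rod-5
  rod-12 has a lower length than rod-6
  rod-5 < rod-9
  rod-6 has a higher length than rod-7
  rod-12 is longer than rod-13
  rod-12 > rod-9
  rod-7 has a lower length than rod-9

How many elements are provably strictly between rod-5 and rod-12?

The relations place rod-5 below rod-12. An element lies strictly between them when it is forced above rod-5 and also forced below rod-12.
Above rod-5: {rod-7, rod-9, rod-11, rod-2, rod-8, rod-6}. Below rod-12: {rod-14, rod-7, rod-9, rod-13, rod-2}.
Intersection: {rod-7, rod-9, rod-2} — 3.

3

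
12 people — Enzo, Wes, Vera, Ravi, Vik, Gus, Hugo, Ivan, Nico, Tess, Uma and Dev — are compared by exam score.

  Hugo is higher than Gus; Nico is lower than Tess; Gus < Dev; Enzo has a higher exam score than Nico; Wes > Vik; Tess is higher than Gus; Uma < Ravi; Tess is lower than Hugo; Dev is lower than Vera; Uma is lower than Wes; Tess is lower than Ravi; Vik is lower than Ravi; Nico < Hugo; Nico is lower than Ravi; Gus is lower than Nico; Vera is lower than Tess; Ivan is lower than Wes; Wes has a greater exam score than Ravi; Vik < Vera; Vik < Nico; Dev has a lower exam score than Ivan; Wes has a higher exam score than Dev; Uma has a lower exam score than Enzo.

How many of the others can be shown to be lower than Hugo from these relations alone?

6

From Hugo the given relations immediately reach Gus, Nico, Tess.
From those, Vik, Vera — 5 in total.
From those, Dev — 6 in total.
Nothing else is reachable below Hugo; 6 in all.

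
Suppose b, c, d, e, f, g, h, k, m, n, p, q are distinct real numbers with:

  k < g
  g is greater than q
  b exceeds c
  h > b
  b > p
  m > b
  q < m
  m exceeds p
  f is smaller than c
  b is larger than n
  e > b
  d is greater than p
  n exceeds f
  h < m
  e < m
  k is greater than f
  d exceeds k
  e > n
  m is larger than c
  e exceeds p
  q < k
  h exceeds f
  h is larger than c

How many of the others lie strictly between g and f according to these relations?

1

Chaining upward from f reaches: n, c, k, b, h, e, m, d.
Chaining downward from g reaches: q, k.
Strictly between f and g are those in both lists: k — 1 element.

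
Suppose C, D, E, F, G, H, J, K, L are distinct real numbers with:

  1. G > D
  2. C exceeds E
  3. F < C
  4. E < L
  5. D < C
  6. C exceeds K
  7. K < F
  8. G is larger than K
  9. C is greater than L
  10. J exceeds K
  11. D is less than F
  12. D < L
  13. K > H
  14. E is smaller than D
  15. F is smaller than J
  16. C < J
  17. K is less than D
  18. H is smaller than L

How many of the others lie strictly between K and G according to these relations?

1

Chaining upward from K reaches: D, L, F, C, J.
Chaining downward from G reaches: E, H, D.
Strictly between K and G are those in both lists: D — 1 element.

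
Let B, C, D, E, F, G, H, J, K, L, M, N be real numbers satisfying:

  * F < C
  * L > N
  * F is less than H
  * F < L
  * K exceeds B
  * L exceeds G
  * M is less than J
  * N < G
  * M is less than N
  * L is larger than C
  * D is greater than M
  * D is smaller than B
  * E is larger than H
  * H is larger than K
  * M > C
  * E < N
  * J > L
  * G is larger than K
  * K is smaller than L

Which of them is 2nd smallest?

C

Chaining the given pairs: F < C < M < D < B < K < H < E < N < G < L < J.
Counting 2 from the smallest end gives C.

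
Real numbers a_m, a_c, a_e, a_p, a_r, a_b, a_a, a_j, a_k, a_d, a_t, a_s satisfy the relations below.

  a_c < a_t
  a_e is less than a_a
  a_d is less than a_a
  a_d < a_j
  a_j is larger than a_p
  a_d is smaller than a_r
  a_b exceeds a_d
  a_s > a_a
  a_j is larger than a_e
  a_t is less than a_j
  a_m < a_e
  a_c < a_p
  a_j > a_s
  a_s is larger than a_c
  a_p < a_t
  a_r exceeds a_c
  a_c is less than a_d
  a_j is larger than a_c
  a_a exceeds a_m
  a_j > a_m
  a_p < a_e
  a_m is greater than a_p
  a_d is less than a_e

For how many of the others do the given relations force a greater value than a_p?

6

The elements the relations force above a_p are a_m, a_e, a_a, a_s, a_t, a_j — no chain reaches any other.
That is 6.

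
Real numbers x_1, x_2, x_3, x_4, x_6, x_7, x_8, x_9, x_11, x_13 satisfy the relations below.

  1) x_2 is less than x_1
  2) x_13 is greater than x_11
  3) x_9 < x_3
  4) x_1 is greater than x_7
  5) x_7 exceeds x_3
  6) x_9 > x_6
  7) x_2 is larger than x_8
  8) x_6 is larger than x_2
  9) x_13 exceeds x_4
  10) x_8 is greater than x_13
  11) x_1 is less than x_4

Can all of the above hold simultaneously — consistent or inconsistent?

We have x_4 < x_13 stated directly, yet also x_13 < x_8 < x_2 < x_6 < x_9 < x_3 < x_7 < x_1 < x_4 by chaining the others — so x_13 < x_4. Contradiction.

inconsistent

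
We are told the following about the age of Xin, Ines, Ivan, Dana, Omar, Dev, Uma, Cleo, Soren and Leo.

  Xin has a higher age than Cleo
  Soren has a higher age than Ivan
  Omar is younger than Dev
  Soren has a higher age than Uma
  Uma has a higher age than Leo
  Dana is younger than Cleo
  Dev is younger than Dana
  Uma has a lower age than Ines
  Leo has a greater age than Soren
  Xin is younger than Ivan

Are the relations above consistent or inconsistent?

inconsistent

Chaining the given relations yields Soren < Leo < Uma, so Soren < Uma. But one relation states Uma < Soren. These cannot both hold.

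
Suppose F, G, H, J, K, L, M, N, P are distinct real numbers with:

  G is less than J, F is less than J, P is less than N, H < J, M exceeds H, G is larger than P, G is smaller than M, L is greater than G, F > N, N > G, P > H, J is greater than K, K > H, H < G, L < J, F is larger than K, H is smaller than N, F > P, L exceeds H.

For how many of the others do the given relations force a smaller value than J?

Directly below J: H, G, L, K, F.
One step further: P, N (7 so far).
No other element is forced below J by the given relations, so the count is 7.

7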